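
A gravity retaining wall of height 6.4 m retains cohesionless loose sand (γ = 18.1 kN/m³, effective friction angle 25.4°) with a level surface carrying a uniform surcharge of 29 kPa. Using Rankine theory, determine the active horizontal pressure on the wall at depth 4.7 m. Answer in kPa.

K_a = (1 − sin φ)/(1 + sin φ) = 0.3996.
σ_v = γz + q = 18.1 × 4.7 + 29 = 114.1 kPa.
σ_h = K_a σ_v = 0.3996 × 114.1 = 45.59 kPa.

45.6 kPa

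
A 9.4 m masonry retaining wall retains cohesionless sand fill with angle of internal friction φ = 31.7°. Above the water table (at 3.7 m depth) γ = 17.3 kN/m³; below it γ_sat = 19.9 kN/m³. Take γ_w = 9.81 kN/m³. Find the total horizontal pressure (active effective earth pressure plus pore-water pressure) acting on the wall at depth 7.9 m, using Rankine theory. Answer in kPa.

K_a = (1 − sin φ)/(1 + sin φ) = 0.3111.
γ' = 19.9 − 9.81 = 10.09 kN/m³.
Effective vertical stress at 7.9 m: σ'_v = 17.3×3.7 + 10.09×4.20 = 106.4 kPa.
σ'_h = K_a σ'_v = 0.3111 × 106.4 = 33.09 kPa; u = γ_w × 4.20 = 41.20 kPa.
Total σ_h = 33.09 + 41.20 = 74.30 kPa.

74.3 kPa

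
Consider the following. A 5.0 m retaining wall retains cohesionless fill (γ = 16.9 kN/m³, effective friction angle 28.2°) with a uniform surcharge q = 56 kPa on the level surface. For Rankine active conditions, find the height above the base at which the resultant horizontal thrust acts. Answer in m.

2.14 m

K_a = 0.3582.
Triangular part P₁ = ½K_aγH² = 75.67 at H/3 = 1.667 m; rectangular part P₂ = K_a q H = 100.3 at H/2 = 2.500 m.
ȳ = (P₁·1.667 + P₂·2.500)/(P₁+P₂) = 2.142 m.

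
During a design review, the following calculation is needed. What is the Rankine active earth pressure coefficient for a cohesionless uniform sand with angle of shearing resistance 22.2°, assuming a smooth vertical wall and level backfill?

K_a = tan²(45° − φ/2) = tan²(33.90°) = 0.4515.

0.452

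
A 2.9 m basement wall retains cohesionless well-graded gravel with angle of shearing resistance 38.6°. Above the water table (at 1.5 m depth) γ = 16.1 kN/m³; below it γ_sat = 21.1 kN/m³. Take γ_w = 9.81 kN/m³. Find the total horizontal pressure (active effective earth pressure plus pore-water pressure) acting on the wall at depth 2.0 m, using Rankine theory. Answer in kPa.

11.8 kPa

K_a = (1 − sin φ)/(1 + sin φ) = 0.2316.
γ' = 21.1 − 9.81 = 11.29 kN/m³.
Effective vertical stress at 2.0 m: σ'_v = 16.1×1.5 + 11.29×0.500 = 29.80 kPa.
σ'_h = K_a σ'_v = 0.2316 × 29.80 = 6.901 kPa; u = γ_w × 0.500 = 4.905 kPa.
Total σ_h = 6.901 + 4.905 = 11.81 kPa.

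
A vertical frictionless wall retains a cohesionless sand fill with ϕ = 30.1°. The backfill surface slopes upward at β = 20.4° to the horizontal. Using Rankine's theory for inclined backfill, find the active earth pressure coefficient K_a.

K_a = cos β · (cos β − √(cos²β − cos²φ)) / (cos β + √(cos²β − cos²φ)).
cos β = 0.9373, cos φ = 0.8652, √(cos²β − cos²φ) = 0.3606.
K_a = 0.9373 × (0.9373 − 0.3606)/(0.9373 + 0.3606) = 0.4165.

0.416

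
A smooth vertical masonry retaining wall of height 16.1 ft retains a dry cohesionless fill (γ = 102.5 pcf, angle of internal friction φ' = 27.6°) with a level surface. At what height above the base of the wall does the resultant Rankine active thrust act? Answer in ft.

K_a = 0.3668.
The pressure distribution is triangular, so the resultant acts at H/3 above the base = 16.1/3 = 5.367 ft.

5.37 ft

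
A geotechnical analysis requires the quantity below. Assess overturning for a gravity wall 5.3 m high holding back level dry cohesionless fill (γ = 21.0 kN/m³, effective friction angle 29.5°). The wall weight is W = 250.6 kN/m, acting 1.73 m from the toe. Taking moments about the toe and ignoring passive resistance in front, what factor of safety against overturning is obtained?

2.45

K_a = tan²(45° − 29.5°/2) = 0.3401.
P_a = ½K_aγH² = 0.5×0.3401×21.0×5.3² = 100.3 kN/m, acting at H/3 = 1.767 m above the base.
Overturning moment M_o = P_a × H/3 = 100.3 × 1.767 = 177.2.
Resisting moment M_r = W × 1.73 = 250.6 × 1.73 = 433.5.
FS_overturning = M_r/M_o = 433.5/177.2 = 2.446.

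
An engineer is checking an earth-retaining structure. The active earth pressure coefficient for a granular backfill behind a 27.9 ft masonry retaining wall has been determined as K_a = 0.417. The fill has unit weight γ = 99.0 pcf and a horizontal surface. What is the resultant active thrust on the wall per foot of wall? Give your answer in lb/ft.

16100 lb/ft

P = ½ K_a γ H² = 0.5 × 0.417 × 99.0 × 27.9² = 16070 lb/ft.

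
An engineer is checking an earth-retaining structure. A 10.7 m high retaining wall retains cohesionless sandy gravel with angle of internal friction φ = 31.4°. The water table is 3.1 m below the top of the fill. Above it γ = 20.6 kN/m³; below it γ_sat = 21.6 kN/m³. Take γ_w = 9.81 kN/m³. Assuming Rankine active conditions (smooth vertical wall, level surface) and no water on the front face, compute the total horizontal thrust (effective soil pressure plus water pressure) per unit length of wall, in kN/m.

K_a = tan²(45° − φ/2) = 0.3149.
γ' = 21.6 − 9.81 = 11.79 kN/m³. Depth below WT = 7.6 m.
σ'_h at WT = K_a γ d_w = 20.11 kPa; at base = 20.11 + K_a γ' × 7.6 = 48.33 kPa.
P₁ (0–3.1 m) = ½×20.11×3.1 = 31.17. P₂ (3.1–10.7 m) = ½(20.11+48.33)×7.6 = 260.1.
P_w = ½ γ_w h₂² = 0.5×9.81×7.6² = 283.3. Total = 31.17+260.1+283.3 = 574.6 kN/m.

575 kN/m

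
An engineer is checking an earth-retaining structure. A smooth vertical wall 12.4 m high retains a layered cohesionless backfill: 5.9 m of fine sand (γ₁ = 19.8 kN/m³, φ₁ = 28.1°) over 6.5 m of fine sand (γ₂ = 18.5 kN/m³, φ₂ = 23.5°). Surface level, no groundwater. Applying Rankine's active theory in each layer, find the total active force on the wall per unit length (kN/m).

618 kN/m

K_a1 = tan²(45°−28.1°/2) = 0.3596; K_a2 = tan²(45°−23.5°/2) = 0.4298.
Layer 1: σ at base = K_a1 γ₁ h₁ = 42.01 kPa; P₁ = ½×42.01×5.9 = 123.9.
Layer 2: σ_v at top = γ₁h₁ = 116.8; σ_h top = K_a2×116.8 = 50.21; σ_h base = K_a2×(116.8+18.5×6.5) = 101.9.
P₂ = ½(50.21+101.9)×6.5 = 494.4. Total P_a = 123.9+494.4 = 618.3 kN/m.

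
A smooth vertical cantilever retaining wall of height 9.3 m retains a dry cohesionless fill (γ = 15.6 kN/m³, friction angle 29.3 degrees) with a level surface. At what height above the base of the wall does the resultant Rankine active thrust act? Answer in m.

3.10 m

K_a = 0.3428.
The pressure distribution is triangular, so the resultant acts at H/3 above the base = 9.3/3 = 3.100 m.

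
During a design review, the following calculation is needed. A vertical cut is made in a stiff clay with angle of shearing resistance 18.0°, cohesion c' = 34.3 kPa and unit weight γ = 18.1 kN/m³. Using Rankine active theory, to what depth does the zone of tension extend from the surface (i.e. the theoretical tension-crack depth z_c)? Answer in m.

K_a = tan²(45° − 18.0°/2) = 0.5279; √K_a = 0.7265.
The active pressure is zero where K_a γ z = 2c√K_a, so z_c = 2c/(γ√K_a) = 2×34.3/(18.1×0.7265) = 5.217 m.

5.22 m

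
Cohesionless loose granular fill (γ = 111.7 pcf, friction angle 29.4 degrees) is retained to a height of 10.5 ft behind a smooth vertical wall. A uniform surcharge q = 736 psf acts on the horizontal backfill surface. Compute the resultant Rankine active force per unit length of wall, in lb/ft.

K_a = tan²(45° − φ/2) = 0.3415.
Soil triangle: ½ K_a γ H² = 0.5×0.3415×111.7×10.5² = 2103 lb/ft.
Surcharge rectangle: K_a q H = 0.3415×736×10.5 = 2639 lb/ft.
Total = 2103 + 2639 = 4741 lb/ft.

4740 lb/ft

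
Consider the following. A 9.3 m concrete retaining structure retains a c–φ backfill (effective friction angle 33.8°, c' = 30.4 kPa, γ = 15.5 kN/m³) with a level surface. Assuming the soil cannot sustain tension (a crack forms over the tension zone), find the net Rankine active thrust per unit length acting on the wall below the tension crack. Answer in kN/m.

8.43 kN/m

K_a = 0.2851; √K_a = 0.5340.
Tension-crack depth z_c = 2c/(γ√K_a) = 2×30.4/(15.5×0.5340) = 7.346 m.
σ_a at base = K_a γ H − 2c√K_a = 0.2851×15.5×9.3 − 2×30.4×0.5340 = 8.633 kPa.
P_a = ½ × 8.633 × (H − z_c) = 0.5×8.633×1.954 = 8.433 kN/m.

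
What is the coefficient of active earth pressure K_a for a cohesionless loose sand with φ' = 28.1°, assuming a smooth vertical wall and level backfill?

K_a = tan²(45° − φ/2) = tan²(30.95°) = 0.3596.

0.360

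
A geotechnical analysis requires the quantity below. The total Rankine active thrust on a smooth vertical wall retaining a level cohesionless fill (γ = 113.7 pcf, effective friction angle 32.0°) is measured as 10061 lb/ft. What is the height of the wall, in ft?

K_a = 0.3073. P_a = ½ K_a γ H² ⇒ H = √(2P_a/(K_a γ)).
H = √(2×10061/(0.3073×113.7)) = 24.00 ft.

24.0 ft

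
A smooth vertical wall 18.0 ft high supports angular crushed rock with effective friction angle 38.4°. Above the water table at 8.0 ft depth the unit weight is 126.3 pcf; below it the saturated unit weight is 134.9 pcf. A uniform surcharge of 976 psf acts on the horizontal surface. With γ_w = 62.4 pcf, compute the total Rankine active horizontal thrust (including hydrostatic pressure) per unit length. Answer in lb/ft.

11400 lb/ft

K_a = tan²(45° − φ/2) = 0.2337.
γ' = 134.9 − 62.4 = 72.50 pcf. h₂ = H − d_w = 10.0 ft.
σ'_h: at surface K_a·q = 228.1; at WT K_a(q+γd_w) = 464.2; at base K_a(q+γd_w+γ'h₂) = 633.6 psf.
P₁ = ½(228.1+464.2)×8.0 = 2769; P₂ = ½(464.2+633.6)×10.0 = 5489; P_w = ½γ_w h₂² = 3120.
Total = 2769+5489+3120 = 11380 lb/ft.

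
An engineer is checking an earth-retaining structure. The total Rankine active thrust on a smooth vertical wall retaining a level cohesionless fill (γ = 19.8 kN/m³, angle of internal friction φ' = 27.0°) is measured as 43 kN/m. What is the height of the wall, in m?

3.40 m

K_a = 0.3755. P_a = ½ K_a γ H² ⇒ H = √(2P_a/(K_a γ)).
H = √(2×43/(0.3755×19.8)) = 3.401 m.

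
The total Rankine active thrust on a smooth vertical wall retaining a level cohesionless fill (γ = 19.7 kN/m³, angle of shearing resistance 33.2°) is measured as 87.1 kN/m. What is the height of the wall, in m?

K_a = 0.2924. P_a = ½ K_a γ H² ⇒ H = √(2P_a/(K_a γ)).
H = √(2×87.1/(0.2924×19.7)) = 5.500 m.

5.50 m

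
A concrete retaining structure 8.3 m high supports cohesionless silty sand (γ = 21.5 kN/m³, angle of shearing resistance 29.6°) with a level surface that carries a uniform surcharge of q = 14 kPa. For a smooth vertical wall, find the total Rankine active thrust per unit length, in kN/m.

K_a = tan²(45° − φ/2) = 0.3387.
Soil triangle: ½ K_a γ H² = 0.5×0.3387×21.5×8.3² = 250.9 kN/m.
Surcharge rectangle: K_a q H = 0.3387×14×8.3 = 39.36 kN/m.
Total = 250.9 + 39.36 = 290.2 kN/m.

290 kN/m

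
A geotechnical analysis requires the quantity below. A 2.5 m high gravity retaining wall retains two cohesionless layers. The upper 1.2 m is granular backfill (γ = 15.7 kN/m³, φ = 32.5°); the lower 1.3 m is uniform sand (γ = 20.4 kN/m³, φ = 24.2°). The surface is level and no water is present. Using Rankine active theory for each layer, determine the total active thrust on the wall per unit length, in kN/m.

20.9 kN/m

K_a1 = tan²(45°−32.5°/2) = 0.3010; K_a2 = tan²(45°−24.2°/2) = 0.4185.
Layer 1: σ at base = K_a1 γ₁ h₁ = 5.671 kPa; P₁ = ½×5.671×1.2 = 3.402.
Layer 2: σ_v at top = γ₁h₁ = 18.84; σ_h top = K_a2×18.84 = 7.885; σ_h base = K_a2×(18.84+20.4×1.3) = 18.98.
P₂ = ½(7.885+18.98)×1.3 = 17.46. Total P_a = 3.402+17.46 = 20.87 kN/m.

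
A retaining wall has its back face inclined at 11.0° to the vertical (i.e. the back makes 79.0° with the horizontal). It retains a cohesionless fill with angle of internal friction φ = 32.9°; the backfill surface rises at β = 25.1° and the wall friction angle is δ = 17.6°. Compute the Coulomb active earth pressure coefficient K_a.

K_a = sin²(α+φ) / [sin²α · sin(α−δ) · (1 + √{sin(φ+δ)sin(φ−β) / (sin(α−δ)sin(α+β))})²].
With α = 79.0°, φ = 32.9°, δ = 17.6°, β = 25.1°: K_a = 0.5578.

0.558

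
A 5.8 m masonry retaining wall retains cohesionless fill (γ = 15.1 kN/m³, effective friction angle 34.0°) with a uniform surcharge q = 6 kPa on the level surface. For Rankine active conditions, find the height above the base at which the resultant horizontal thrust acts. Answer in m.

K_a = 0.2827.
Triangular part P₁ = ½K_aγH² = 71.80 at H/3 = 1.933 m; rectangular part P₂ = K_a q H = 9.838 at H/2 = 2.900 m.
ȳ = (P₁·1.933 + P₂·2.900)/(P₁+P₂) = 2.050 m.

2.05 m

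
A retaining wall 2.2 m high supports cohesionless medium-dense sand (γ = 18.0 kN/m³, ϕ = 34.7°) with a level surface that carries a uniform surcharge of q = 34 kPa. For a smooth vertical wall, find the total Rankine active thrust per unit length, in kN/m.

K_a = tan²(45° − φ/2) = 0.2745.
Soil triangle: ½ K_a γ H² = 0.5×0.2745×18.0×2.2² = 11.96 kN/m.
Surcharge rectangle: K_a q H = 0.2745×34×2.2 = 20.53 kN/m.
Total = 11.96 + 20.53 = 32.49 kN/m.

32.5 kN/m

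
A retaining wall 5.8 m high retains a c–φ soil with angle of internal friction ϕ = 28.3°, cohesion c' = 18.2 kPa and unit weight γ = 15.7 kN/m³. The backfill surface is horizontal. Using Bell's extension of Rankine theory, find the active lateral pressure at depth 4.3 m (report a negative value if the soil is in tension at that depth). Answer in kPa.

2.34 kPa

K_a = (1 − sin φ)/(1 + sin φ) = 0.3568.
σ_a = K_a γ z − 2c√K_a = 0.3568×15.7×4.3 − 2×18.2×0.5973 = 2.344 kPa.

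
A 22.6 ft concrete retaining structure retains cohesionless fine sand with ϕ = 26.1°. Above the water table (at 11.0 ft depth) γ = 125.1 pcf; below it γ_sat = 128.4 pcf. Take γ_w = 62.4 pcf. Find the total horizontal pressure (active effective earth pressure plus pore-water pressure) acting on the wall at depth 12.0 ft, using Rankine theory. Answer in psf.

623 psf

K_a = (1 − sin φ)/(1 + sin φ) = 0.3889.
γ' = 128.4 − 62.4 = 66.00 pcf.
Effective vertical stress at 12.0 ft: σ'_v = 125.1×11.0 + 66.00×1.00 = 1442 psf.
σ'_h = K_a σ'_v = 0.3889 × 1442 = 560.9 psf; u = γ_w × 1.00 = 62.40 psf.
Total σ_h = 560.9 + 62.40 = 623.3 psf.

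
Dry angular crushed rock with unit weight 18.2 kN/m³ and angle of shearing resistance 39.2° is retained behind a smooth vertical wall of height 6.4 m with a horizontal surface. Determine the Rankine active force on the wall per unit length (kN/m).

84.0 kN/m

K_a = tan²(45° − φ/2) = 0.2255.
P_a = ½ K_a γ H² = 0.5 × 0.2255 × 18.2 × 6.4² = 84.04 kN/m.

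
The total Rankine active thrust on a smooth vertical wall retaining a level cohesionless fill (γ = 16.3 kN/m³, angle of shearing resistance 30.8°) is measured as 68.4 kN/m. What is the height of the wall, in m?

5.10 m

K_a = 0.3227. P_a = ½ K_a γ H² ⇒ H = √(2P_a/(K_a γ)).
H = √(2×68.4/(0.3227×16.3)) = 5.100 m.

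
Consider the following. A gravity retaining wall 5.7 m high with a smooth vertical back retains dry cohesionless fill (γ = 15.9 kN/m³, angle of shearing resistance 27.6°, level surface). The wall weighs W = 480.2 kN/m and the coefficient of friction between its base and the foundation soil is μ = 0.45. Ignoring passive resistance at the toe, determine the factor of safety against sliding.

K_a = tan²(45° − 27.6°/2) = 0.3668.
P_a = ½K_aγH² = 0.5×0.3668×15.9×5.7² = 94.74 kN/m, acting at H/3 = 1.900 m above the base.
FS_sliding = μW / P_a = 0.45×480.2 / 94.74 = 2.281.

2.28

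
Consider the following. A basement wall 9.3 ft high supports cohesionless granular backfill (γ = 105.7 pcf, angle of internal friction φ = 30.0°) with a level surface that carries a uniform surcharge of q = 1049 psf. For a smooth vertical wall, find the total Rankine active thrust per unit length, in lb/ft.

4780 lb/ft

K_a = tan²(45° − φ/2) = 0.3333.
Soil triangle: ½ K_a γ H² = 0.5×0.3333×105.7×9.3² = 1524 lb/ft.
Surcharge rectangle: K_a q H = 0.3333×1049×9.3 = 3252 lb/ft.
Total = 1524 + 3252 = 4776 lb/ft.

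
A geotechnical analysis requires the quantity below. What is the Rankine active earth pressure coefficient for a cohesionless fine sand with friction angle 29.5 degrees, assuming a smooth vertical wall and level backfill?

0.340

K_a = (1 − sin φ)/(1 + sin φ) = (1 − sin 29.5°)/(1 + sin 29.5°) = 0.3401.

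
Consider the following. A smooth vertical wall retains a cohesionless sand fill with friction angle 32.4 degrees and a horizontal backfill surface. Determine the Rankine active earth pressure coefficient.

K_a = tan²(45° − φ/2) = tan²(28.80°) = 0.3022.

0.302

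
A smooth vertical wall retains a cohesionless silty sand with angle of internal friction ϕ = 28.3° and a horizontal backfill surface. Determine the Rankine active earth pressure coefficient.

K_a = tan²(45° − φ/2) = tan²(30.85°) = 0.3568.

0.357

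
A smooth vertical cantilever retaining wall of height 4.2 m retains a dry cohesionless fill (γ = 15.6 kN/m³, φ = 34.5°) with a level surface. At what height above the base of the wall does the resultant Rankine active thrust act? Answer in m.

1.40 m

K_a = 0.2768.
The pressure distribution is triangular, so the resultant acts at H/3 above the base = 4.2/3 = 1.400 m.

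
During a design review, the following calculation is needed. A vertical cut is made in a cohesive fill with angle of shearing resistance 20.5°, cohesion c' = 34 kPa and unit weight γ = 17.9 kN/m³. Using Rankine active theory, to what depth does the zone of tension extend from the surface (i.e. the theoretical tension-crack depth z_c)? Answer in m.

K_a = tan²(45° − 20.5°/2) = 0.4813; √K_a = 0.6937.
The active pressure is zero where K_a γ z = 2c√K_a, so z_c = 2c/(γ√K_a) = 2×34/(17.9×0.6937) = 5.476 m.

5.48 m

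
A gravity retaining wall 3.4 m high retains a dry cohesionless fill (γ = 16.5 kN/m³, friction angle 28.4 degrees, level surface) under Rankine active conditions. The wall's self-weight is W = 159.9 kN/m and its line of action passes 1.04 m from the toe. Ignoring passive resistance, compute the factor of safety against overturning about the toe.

4.33

K_a = tan²(45° − 28.4°/2) = 0.3554.
P_a = ½K_aγH² = 0.5×0.3554×16.5×3.4² = 33.89 kN/m, acting at H/3 = 1.133 m above the base.
Overturning moment M_o = P_a × H/3 = 33.89 × 1.133 = 38.41.
Resisting moment M_r = W × 1.04 = 159.9 × 1.04 = 166.3.
FS_overturning = M_r/M_o = 166.3/38.41 = 4.330.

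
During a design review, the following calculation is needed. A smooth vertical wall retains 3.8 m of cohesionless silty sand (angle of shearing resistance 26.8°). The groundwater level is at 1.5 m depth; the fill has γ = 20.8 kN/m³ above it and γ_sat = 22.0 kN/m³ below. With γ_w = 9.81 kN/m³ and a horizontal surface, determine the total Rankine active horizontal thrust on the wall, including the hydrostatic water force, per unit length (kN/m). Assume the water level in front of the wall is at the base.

74.2 kN/m

K_a = tan²(45° − φ/2) = 0.3785.
γ' = 22.0 − 9.81 = 12.19 kN/m³. Depth below WT = 2.3 m.
σ'_h at WT = K_a γ d_w = 11.81 kPa; at base = 11.81 + K_a γ' × 2.3 = 22.42 kPa.
P₁ (0–1.5 m) = ½×11.81×1.5 = 8.856. P₂ (1.5–3.8 m) = ½(11.81+22.42)×2.3 = 39.36.
P_w = ½ γ_w h₂² = 0.5×9.81×2.3² = 25.95. Total = 8.856+39.36+25.95 = 74.17 kN/m.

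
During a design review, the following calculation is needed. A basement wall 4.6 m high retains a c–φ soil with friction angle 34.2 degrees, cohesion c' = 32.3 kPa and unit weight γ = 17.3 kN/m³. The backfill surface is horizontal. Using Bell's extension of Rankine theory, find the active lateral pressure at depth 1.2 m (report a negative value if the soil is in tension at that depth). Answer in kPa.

-28.4 kPa

K_a = (1 − sin φ)/(1 + sin φ) = 0.2803.
σ_a = K_a γ z − 2c√K_a = 0.2803×17.3×1.2 − 2×32.3×0.5295 = -28.38 kPa.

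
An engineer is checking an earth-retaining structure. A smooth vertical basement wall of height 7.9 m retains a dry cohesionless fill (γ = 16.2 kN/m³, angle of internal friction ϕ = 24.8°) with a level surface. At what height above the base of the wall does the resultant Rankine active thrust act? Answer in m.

2.63 m

K_a = 0.4090.
The pressure distribution is triangular, so the resultant acts at H/3 above the base = 7.9/3 = 2.633 m.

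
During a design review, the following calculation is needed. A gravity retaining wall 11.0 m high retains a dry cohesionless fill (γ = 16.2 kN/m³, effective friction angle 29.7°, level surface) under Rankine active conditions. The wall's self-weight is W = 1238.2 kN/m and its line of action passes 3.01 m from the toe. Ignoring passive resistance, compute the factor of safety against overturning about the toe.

3.07

K_a = tan²(45° − 29.7°/2) = 0.3374.
P_a = ½K_aγH² = 0.5×0.3374×16.2×11.0² = 330.7 kN/m, acting at H/3 = 3.667 m above the base.
Overturning moment M_o = P_a × H/3 = 330.7 × 3.667 = 1212.
Resisting moment M_r = W × 3.01 = 1238.2 × 3.01 = 3727.
FS_overturning = M_r/M_o = 3727/1212 = 3.074.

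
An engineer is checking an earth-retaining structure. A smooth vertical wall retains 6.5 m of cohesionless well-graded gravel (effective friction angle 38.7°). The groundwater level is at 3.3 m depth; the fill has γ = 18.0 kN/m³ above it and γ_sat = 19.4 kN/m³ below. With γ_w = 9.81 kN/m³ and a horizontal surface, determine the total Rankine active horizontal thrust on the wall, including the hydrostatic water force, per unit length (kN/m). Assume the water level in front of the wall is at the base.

128 kN/m

K_a = tan²(45° − φ/2) = 0.2306.
γ' = 19.4 − 9.81 = 9.590 kN/m³. Depth below WT = 3.2 m.
σ'_h at WT = K_a γ d_w = 13.70 kPa; at base = 13.70 + K_a γ' × 3.2 = 20.77 kPa.
P₁ (0–3.3 m) = ½×13.70×3.3 = 22.60. P₂ (3.3–6.5 m) = ½(13.70+20.77)×3.2 = 55.15.
P_w = ½ γ_w h₂² = 0.5×9.81×3.2² = 50.23. Total = 22.60+55.15+50.23 = 128.0 kN/m.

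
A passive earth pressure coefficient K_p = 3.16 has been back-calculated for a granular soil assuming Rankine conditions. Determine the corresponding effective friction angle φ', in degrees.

K_p = (1+sin φ)/(1−sin φ) ⇒ sin φ = (K_p − 1)/(K_p + 1) = 0.5192.
φ = arcsin(0.5192) = 31.28°.

31.3°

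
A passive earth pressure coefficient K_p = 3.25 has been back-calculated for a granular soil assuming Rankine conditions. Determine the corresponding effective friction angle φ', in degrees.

K_p = (1+sin φ)/(1−sin φ) ⇒ sin φ = (K_p − 1)/(K_p + 1) = 0.5294.
φ = arcsin(0.5294) = 31.97°.

32.0°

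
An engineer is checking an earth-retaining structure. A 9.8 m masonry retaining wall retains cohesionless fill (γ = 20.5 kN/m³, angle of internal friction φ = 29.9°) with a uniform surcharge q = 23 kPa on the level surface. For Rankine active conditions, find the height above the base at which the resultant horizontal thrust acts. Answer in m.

K_a = 0.3347.
Triangular part P₁ = ½K_aγH² = 329.5 at H/3 = 3.267 m; rectangular part P₂ = K_a q H = 75.44 at H/2 = 4.900 m.
ȳ = (P₁·3.267 + P₂·4.900)/(P₁+P₂) = 3.571 m.

3.57 m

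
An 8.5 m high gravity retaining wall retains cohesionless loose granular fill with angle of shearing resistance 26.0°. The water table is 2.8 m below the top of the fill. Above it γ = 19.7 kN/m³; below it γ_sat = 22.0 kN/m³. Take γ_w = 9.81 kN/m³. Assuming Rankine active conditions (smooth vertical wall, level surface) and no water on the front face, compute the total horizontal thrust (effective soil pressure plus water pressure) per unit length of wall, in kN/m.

390 kN/m

K_a = tan²(45° − φ/2) = 0.3905.
γ' = 22.0 − 9.81 = 12.19 kN/m³. Depth below WT = 5.7 m.
σ'_h at WT = K_a γ d_w = 21.54 kPa; at base = 21.54 + K_a γ' × 5.7 = 48.67 kPa.
P₁ (0–2.8 m) = ½×21.54×2.8 = 30.15. P₂ (2.8–8.5 m) = ½(21.54+48.67)×5.7 = 200.1.
P_w = ½ γ_w h₂² = 0.5×9.81×5.7² = 159.4. Total = 30.15+200.1+159.4 = 389.6 kN/m.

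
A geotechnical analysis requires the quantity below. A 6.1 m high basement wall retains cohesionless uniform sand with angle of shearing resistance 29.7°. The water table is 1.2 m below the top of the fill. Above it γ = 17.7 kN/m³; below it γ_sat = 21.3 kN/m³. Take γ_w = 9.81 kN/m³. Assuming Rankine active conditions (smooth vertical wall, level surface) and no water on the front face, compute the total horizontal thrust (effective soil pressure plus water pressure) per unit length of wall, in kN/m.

204 kN/m

K_a = tan²(45° − φ/2) = 0.3374.
γ' = 21.3 − 9.81 = 11.49 kN/m³. Depth below WT = 4.9 m.
σ'_h at WT = K_a γ d_w = 7.166 kPa; at base = 7.166 + K_a γ' × 4.9 = 26.16 kPa.
P₁ (0–1.2 m) = ½×7.166×1.2 = 4.300. P₂ (1.2–6.1 m) = ½(7.166+26.16)×4.9 = 81.65.
P_w = ½ γ_w h₂² = 0.5×9.81×4.9² = 117.8. Total = 4.300+81.65+117.8 = 203.7 kN/m.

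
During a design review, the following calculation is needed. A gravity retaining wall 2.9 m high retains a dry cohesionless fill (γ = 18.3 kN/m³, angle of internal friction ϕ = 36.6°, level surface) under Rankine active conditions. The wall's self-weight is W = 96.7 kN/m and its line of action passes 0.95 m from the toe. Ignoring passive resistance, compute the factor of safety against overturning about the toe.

4.88

K_a = tan²(45° − 36.6°/2) = 0.2530.
P_a = ½K_aγH² = 0.5×0.2530×18.3×2.9² = 19.47 kN/m, acting at H/3 = 0.9667 m above the base.
Overturning moment M_o = P_a × H/3 = 19.47 × 0.9667 = 18.82.
Resisting moment M_r = W × 0.95 = 96.7 × 0.95 = 91.86.
FS_overturning = M_r/M_o = 91.86/18.82 = 4.882.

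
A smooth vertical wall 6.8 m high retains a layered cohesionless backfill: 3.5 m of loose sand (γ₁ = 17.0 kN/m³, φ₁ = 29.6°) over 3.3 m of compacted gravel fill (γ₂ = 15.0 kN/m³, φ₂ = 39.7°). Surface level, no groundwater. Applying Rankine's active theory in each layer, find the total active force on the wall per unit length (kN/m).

K_a1 = tan²(45°−29.6°/2) = 0.3387; K_a2 = tan²(45°−39.7°/2) = 0.2204.
Layer 1: σ at base = K_a1 γ₁ h₁ = 20.16 kPa; P₁ = ½×20.16×3.5 = 35.27.
Layer 2: σ_v at top = γ₁h₁ = 59.50; σ_h top = K_a2×59.50 = 13.12; σ_h base = K_a2×(59.50+15.0×3.3) = 24.03.
P₂ = ½(13.12+24.03)×3.3 = 61.28. Total P_a = 35.27+61.28 = 96.56 kN/m.

96.6 kN/m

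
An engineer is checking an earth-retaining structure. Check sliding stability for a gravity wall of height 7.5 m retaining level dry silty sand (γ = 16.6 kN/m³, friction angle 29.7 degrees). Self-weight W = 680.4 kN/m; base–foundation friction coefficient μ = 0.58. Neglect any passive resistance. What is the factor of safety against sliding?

K_a = tan²(45° − 29.7°/2) = 0.3374.
P_a = ½K_aγH² = 0.5×0.3374×16.6×7.5² = 157.5 kN/m, acting at H/3 = 2.500 m above the base.
FS_sliding = μW / P_a = 0.58×680.4 / 157.5 = 2.505.

2.51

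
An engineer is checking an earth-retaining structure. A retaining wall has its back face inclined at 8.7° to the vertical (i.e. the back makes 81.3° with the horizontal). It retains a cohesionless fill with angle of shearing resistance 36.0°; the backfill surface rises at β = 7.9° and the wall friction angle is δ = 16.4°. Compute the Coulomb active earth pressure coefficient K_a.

K_a = sin²(α+φ) / [sin²α · sin(α−δ) · (1 + √{sin(φ+δ)sin(φ−β) / (sin(α−δ)sin(α+β))})²].
With α = 81.3°, φ = 36.0°, δ = 16.4°, β = 7.9°: K_a = 0.3310.

0.331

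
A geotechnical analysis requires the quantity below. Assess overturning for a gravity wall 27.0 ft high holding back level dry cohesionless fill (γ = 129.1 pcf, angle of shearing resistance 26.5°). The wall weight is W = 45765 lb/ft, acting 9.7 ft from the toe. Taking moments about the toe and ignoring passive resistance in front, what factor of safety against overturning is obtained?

K_a = tan²(45° − 26.5°/2) = 0.3829.
P_a = ½K_aγH² = 0.5×0.3829×129.1×27.0² = 18020 lb/ft, acting at H/3 = 9.000 ft above the base.
Overturning moment M_o = P_a × H/3 = 18020 × 9.000 = 162200.
Resisting moment M_r = W × 9.7 = 45765 × 9.7 = 443900.
FS_overturning = M_r/M_o = 443900/162200 = 2.737.

2.74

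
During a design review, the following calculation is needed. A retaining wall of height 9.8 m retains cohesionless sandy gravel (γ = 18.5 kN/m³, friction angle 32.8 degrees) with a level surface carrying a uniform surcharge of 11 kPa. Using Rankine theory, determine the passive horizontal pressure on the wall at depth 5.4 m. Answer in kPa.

K_p = (1 + sin φ)/(1 − sin φ) = 3.364.
σ_v = γz + q = 18.5 × 5.4 + 11 = 110.9 kPa.
σ_h = K_p σ_v = 3.364 × 110.9 = 373.1 kPa.

373 kPa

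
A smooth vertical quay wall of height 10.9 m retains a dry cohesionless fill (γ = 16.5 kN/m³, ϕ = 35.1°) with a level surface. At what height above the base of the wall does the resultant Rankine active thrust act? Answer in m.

K_a = 0.2698.
The pressure distribution is triangular, so the resultant acts at H/3 above the base = 10.9/3 = 3.633 m.

3.63 m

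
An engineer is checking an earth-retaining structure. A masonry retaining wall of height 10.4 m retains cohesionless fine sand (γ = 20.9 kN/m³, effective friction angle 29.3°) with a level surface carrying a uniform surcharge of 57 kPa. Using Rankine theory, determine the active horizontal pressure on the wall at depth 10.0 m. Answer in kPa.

91.2 kPa

K_a = (1 − sin φ)/(1 + sin φ) = 0.3428.
σ_v = γz + q = 20.9 × 10.0 + 57 = 266.0 kPa.
σ_h = K_a σ_v = 0.3428 × 266.0 = 91.20 kPa.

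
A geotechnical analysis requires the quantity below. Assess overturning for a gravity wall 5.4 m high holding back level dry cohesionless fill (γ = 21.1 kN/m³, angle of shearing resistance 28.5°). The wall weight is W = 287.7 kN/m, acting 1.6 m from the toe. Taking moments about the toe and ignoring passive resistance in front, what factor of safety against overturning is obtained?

2.35

K_a = tan²(45° − 28.5°/2) = 0.3540.
P_a = ½K_aγH² = 0.5×0.3540×21.1×5.4² = 108.9 kN/m, acting at H/3 = 1.800 m above the base.
Overturning moment M_o = P_a × H/3 = 108.9 × 1.800 = 196.0.
Resisting moment M_r = W × 1.6 = 287.7 × 1.6 = 460.3.
FS_overturning = M_r/M_o = 460.3/196.0 = 2.349.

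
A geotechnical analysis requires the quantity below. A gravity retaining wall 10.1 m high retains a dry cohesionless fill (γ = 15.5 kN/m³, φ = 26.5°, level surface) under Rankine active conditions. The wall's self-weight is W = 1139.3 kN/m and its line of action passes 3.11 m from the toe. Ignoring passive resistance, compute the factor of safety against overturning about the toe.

K_a = tan²(45° − 26.5°/2) = 0.3829.
P_a = ½K_aγH² = 0.5×0.3829×15.5×10.1² = 302.7 kN/m, acting at H/3 = 3.367 m above the base.
Overturning moment M_o = P_a × H/3 = 302.7 × 3.367 = 1019.
Resisting moment M_r = W × 3.11 = 1139.3 × 3.11 = 3543.
FS_overturning = M_r/M_o = 3543/1019 = 3.476.

3.48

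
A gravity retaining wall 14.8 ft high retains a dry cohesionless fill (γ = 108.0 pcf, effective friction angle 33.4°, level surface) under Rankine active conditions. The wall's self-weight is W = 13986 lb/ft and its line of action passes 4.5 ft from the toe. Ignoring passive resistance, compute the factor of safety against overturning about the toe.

K_a = tan²(45° − 33.4°/2) = 0.2899.
P_a = ½K_aγH² = 0.5×0.2899×108.0×14.8² = 3429 lb/ft, acting at H/3 = 4.933 ft above the base.
Overturning moment M_o = P_a × H/3 = 3429 × 4.933 = 16920.
Resisting moment M_r = W × 4.5 = 13986 × 4.5 = 62940.
FS_overturning = M_r/M_o = 62940/16920 = 3.720.

3.72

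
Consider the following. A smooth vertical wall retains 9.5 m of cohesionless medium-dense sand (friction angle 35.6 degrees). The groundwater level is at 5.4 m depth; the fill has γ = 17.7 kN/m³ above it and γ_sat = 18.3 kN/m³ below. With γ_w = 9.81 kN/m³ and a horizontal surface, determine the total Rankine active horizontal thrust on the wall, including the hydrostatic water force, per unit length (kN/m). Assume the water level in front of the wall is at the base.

K_a = tan²(45° − φ/2) = 0.2641.
γ' = 18.3 − 9.81 = 8.490 kN/m³. Depth below WT = 4.1 m.
σ'_h at WT = K_a γ d_w = 25.24 kPa; at base = 25.24 + K_a γ' × 4.1 = 34.44 kPa.
P₁ (0–5.4 m) = ½×25.24×5.4 = 68.16. P₂ (5.4–9.5 m) = ½(25.24+34.44)×4.1 = 122.4.
P_w = ½ γ_w h₂² = 0.5×9.81×4.1² = 82.45. Total = 68.16+122.4+82.45 = 273.0 kN/m.

273 kN/m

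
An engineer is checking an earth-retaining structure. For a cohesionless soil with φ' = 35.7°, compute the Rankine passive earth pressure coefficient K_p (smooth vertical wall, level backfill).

K_p = (1 + sin φ)/(1 − sin φ) = tan²(45° + 35.7°/2) = 3.802.

3.80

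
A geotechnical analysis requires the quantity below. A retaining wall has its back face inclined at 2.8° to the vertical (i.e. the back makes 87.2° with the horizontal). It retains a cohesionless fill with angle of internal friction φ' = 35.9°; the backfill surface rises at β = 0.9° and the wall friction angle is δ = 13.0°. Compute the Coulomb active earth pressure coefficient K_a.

0.262

K_a = sin²(α+φ) / [sin²α · sin(α−δ) · (1 + √{sin(φ+δ)sin(φ−β) / (sin(α−δ)sin(α+β))})²].
With α = 87.2°, φ = 35.9°, δ = 13.0°, β = 0.9°: K_a = 0.2620.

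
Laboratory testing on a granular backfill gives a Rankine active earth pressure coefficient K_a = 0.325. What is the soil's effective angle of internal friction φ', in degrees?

K_a = tan²(45° − φ/2) ⇒ 45° − φ/2 = arctan(√0.325) = 29.69°.
φ = 2(45° − 29.69°) = 30.63°.

30.6°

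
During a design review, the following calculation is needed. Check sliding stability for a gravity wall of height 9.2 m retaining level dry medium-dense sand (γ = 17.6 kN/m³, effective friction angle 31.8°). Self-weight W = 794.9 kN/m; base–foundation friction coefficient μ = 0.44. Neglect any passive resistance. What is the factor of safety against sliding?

K_a = tan²(45° − 31.8°/2) = 0.3098.
P_a = ½K_aγH² = 0.5×0.3098×17.6×9.2² = 230.7 kN/m, acting at H/3 = 3.067 m above the base.
FS_sliding = μW / P_a = 0.44×794.9 / 230.7 = 1.516.

1.52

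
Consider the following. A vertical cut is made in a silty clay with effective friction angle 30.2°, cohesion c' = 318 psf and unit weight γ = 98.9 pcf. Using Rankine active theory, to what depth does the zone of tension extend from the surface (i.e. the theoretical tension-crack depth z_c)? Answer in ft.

K_a = tan²(45° − 30.2°/2) = 0.3307; √K_a = 0.5750.
The active pressure is zero where K_a γ z = 2c√K_a, so z_c = 2c/(γ√K_a) = 2×318/(98.9×0.5750) = 11.18 ft.

11.2 ft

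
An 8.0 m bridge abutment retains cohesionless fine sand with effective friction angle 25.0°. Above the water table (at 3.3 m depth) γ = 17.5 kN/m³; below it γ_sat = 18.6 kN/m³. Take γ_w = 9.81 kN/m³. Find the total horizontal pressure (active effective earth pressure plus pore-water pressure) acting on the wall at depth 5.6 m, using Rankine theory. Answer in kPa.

K_a = (1 − sin φ)/(1 + sin φ) = 0.4059.
γ' = 18.6 − 9.81 = 8.790 kN/m³.
Effective vertical stress at 5.6 m: σ'_v = 17.5×3.3 + 8.790×2.30 = 77.97 kPa.
σ'_h = K_a σ'_v = 0.4059 × 77.97 = 31.64 kPa; u = γ_w × 2.30 = 22.56 kPa.
Total σ_h = 31.64 + 22.56 = 54.21 kPa.

54.2 kPa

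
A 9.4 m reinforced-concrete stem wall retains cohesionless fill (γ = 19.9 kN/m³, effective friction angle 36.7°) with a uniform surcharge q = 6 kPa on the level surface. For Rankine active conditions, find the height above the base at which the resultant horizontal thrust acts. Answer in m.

3.23 m

K_a = 0.2519.
Triangular part P₁ = ½K_aγH² = 221.4 at H/3 = 3.133 m; rectangular part P₂ = K_a q H = 14.20 at H/2 = 4.700 m.
ȳ = (P₁·3.133 + P₂·4.700)/(P₁+P₂) = 3.228 m.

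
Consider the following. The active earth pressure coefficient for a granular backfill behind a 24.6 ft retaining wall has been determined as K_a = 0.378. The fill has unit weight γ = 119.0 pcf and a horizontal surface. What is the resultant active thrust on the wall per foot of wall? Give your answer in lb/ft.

13600 lb/ft

P = ½ K_a γ H² = 0.5 × 0.378 × 119.0 × 24.6² = 13610 lb/ft.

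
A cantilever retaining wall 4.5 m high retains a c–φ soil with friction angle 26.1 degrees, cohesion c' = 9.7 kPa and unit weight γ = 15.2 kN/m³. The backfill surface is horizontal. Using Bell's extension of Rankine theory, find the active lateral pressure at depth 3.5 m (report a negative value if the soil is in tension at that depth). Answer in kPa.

K_a = (1 − sin φ)/(1 + sin φ) = 0.3889.
σ_a = K_a γ z − 2c√K_a = 0.3889×15.2×3.5 − 2×9.7×0.6237 = 8.593 kPa.

8.59 kPa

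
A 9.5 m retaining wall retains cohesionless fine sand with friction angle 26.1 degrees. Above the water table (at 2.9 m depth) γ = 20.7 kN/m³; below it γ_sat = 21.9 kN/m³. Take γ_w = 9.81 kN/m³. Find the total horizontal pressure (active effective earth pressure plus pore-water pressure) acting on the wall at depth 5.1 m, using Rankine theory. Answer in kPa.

55.3 kPa

K_a = (1 − sin φ)/(1 + sin φ) = 0.3889.
γ' = 21.9 − 9.81 = 12.09 kN/m³.
Effective vertical stress at 5.1 m: σ'_v = 20.7×2.9 + 12.09×2.20 = 86.63 kPa.
σ'_h = K_a σ'_v = 0.3889 × 86.63 = 33.69 kPa; u = γ_w × 2.20 = 21.58 kPa.
Total σ_h = 33.69 + 21.58 = 55.28 kPa.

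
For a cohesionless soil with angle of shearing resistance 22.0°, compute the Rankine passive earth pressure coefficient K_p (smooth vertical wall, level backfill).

K_p = (1 + sin φ)/(1 − sin φ) = tan²(45° + 22.0°/2) = 2.198.

2.20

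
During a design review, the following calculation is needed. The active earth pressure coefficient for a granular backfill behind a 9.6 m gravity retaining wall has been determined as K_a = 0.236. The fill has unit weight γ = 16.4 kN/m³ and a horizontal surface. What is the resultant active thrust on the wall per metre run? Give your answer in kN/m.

P = ½ K_a γ H² = 0.5 × 0.236 × 16.4 × 9.6² = 178.3 kN/m.

178 kN/m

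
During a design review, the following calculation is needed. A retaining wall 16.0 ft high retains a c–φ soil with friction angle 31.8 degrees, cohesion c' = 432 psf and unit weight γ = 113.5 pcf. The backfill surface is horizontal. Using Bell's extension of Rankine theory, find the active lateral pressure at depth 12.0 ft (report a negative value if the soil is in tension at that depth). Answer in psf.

-59.0 psf

K_a = (1 − sin φ)/(1 + sin φ) = 0.3098.
σ_a = K_a γ z − 2c√K_a = 0.3098×113.5×12.0 − 2×432×0.5566 = -58.95 psf.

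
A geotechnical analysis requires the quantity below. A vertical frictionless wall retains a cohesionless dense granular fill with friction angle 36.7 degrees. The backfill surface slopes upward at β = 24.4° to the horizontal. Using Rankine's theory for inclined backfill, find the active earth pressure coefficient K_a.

K_a = cos β · (cos β − √(cos²β − cos²φ)) / (cos β + √(cos²β − cos²φ)).
cos β = 0.9107, cos φ = 0.8018, √(cos²β − cos²φ) = 0.4319.
K_a = 0.9107 × (0.9107 − 0.4319)/(0.9107 + 0.4319) = 0.3248.

0.325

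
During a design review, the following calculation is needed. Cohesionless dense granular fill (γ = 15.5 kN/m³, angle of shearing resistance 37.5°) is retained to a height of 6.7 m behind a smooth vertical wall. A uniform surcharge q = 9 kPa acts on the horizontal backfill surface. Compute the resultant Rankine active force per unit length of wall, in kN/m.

99.3 kN/m

K_a = tan²(45° − φ/2) = 0.2432.
Soil triangle: ½ K_a γ H² = 0.5×0.2432×15.5×6.7² = 84.61 kN/m.
Surcharge rectangle: K_a q H = 0.2432×9×6.7 = 14.66 kN/m.
Total = 84.61 + 14.66 = 99.27 kN/m.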